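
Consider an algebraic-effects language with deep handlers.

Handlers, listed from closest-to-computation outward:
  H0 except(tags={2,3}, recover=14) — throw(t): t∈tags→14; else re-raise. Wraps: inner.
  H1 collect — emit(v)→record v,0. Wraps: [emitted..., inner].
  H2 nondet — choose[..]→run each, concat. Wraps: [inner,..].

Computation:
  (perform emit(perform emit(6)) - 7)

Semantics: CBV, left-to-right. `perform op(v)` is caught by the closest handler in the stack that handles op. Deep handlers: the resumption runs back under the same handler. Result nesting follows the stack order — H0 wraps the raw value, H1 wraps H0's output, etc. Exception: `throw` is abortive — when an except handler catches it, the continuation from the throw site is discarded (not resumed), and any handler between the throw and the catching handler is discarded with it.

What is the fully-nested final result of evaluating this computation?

Working:
emit(6) @ H1 ⇒ out+=6
emit(0) @ H1 ⇒ out+=0
H0 returns -7
H1 returns [6, 0, -7]
H2 returns [[6, 0, -7]]
= [[6, 0, -7]]

Answer: [[6, 0, -7]]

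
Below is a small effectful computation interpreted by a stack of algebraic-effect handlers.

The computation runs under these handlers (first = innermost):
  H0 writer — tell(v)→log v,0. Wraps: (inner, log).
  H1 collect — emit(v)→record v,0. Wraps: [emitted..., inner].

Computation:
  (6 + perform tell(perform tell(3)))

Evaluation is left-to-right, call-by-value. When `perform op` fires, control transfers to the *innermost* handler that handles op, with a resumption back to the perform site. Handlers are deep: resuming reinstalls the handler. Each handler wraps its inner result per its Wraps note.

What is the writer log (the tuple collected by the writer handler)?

Evaluation trace:
tell(3) @ H0 ⇒ log+=3
tell(0) @ H0 ⇒ log+=0
H0 returns (6, (3, 0))
H1 returns [(6, (3, 0))]
= [(6, (3, 0))]

Answer: (3, 0)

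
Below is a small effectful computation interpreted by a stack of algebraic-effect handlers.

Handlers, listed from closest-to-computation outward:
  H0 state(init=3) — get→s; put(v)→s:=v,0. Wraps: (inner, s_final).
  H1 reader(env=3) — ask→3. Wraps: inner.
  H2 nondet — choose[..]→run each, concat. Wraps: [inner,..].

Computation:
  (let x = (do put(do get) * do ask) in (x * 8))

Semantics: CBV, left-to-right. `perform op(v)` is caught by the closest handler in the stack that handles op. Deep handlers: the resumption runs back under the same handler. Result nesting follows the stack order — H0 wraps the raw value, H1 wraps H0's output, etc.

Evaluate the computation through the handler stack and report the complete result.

Answer: [(0, 3)]

Working:
get @ H0 ⇒ 3
put(3) @ H0 ⇒ s:=3
ask @ H1 ⇒ 3
H0 returns (0, 3)
H1 returns (0, 3)
H2 returns [(0, 3)]
= [(0, 3)]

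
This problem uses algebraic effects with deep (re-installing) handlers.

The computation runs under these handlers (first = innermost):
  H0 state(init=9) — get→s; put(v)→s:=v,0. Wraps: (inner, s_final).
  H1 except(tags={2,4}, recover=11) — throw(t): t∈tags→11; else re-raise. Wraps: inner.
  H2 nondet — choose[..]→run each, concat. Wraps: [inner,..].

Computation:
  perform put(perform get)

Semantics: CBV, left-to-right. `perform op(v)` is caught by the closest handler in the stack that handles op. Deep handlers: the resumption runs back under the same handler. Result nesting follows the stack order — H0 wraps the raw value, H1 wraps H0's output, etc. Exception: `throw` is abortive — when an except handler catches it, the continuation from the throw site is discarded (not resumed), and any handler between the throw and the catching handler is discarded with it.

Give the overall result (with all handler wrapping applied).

Answer: [(0, 9)]

Step-by-step:
get @ H0 ⇒ 9
put(9) @ H0 ⇒ s:=9
H0 returns (0, 9)
H1 returns (0, 9)
H2 returns [(0, 9)]
= [(0, 9)]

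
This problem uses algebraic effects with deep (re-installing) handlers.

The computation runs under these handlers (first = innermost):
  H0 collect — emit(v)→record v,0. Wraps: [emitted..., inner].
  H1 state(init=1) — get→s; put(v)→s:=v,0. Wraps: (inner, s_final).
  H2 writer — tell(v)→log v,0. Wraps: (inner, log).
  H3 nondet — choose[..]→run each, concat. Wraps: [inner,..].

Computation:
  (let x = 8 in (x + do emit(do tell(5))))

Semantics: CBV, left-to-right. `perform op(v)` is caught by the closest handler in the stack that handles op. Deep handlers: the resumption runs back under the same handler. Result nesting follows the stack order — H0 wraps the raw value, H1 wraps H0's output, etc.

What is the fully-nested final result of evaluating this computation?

Evaluation trace:
tell(5) @ H2 ⇒ log+=5
emit(0) @ H0 ⇒ out+=0
H0 returns [0, 8]
H1 returns ([0, 8], 1)
H2 returns (([0, 8], 1), (5))
H3 returns [(([0, 8], 1), (5))]
= [(([0, 8], 1), (5))]

Answer: [(([0, 8], 1), (5))]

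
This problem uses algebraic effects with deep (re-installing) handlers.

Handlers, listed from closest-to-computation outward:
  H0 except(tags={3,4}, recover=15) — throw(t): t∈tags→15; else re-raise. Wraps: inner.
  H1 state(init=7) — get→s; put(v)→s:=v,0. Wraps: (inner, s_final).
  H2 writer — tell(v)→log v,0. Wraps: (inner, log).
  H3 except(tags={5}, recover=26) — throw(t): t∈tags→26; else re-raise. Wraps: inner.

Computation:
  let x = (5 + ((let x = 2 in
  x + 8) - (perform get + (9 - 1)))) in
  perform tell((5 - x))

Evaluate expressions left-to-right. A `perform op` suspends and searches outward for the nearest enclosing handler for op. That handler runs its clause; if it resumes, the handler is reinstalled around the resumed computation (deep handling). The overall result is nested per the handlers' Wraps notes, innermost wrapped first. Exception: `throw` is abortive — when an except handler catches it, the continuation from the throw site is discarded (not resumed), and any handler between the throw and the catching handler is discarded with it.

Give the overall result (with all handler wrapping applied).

Answer: ((0, 7), (5))

Step-by-step:
get @ H1 ⇒ 7
tell(5) @ H2 ⇒ log+=5
H0 returns 0
H1 returns (0, 7)
H2 returns ((0, 7), (5))
H3 returns ((0, 7), (5))
= ((0, 7), (5))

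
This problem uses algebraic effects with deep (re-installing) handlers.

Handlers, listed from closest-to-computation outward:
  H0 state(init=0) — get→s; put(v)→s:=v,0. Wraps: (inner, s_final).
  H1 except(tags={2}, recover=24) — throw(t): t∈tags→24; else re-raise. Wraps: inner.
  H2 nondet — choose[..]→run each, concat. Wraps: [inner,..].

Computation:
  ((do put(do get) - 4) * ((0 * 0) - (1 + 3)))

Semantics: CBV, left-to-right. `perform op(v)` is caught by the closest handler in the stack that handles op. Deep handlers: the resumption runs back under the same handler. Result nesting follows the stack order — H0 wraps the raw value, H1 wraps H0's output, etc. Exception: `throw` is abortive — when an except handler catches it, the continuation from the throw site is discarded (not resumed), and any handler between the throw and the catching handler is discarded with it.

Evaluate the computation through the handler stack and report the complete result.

Answer: [(16, 0)]

Evaluation trace:
get @ H0 ⇒ 0
put(0) @ H0 ⇒ s:=0
H0 returns (16, 0)
H1 returns (16, 0)
H2 returns [(16, 0)]
= [(16, 0)]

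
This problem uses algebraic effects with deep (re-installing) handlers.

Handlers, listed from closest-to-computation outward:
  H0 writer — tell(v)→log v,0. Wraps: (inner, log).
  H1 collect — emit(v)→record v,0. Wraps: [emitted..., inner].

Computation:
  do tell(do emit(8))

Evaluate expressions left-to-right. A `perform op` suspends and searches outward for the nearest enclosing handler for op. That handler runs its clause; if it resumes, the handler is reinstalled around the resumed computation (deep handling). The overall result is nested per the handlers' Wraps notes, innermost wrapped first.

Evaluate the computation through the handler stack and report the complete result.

Answer: [8, (0, (0))]

Step-by-step:
emit(8) @ H1 ⇒ out+=8
tell(0) @ H0 ⇒ log+=0
H0 returns (0, (0))
H1 returns [8, (0, (0))]
= [8, (0, (0))]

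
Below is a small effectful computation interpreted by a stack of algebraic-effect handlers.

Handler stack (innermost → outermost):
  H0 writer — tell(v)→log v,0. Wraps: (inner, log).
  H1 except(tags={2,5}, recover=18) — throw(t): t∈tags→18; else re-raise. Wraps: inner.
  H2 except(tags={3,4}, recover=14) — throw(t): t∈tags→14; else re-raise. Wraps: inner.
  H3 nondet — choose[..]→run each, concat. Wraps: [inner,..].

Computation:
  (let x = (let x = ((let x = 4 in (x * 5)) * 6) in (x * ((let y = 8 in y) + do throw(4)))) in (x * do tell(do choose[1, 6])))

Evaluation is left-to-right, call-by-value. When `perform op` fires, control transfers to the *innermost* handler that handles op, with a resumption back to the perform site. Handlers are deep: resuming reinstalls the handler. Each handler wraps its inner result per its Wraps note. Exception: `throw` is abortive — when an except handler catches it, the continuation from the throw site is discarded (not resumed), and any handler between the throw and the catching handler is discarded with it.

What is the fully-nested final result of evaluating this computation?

Evaluation trace:
throw(4) @ H1 re-raised
throw(4) @ H2 caught ⇒ 14
H3 returns [14]
= [14]

Answer: [14]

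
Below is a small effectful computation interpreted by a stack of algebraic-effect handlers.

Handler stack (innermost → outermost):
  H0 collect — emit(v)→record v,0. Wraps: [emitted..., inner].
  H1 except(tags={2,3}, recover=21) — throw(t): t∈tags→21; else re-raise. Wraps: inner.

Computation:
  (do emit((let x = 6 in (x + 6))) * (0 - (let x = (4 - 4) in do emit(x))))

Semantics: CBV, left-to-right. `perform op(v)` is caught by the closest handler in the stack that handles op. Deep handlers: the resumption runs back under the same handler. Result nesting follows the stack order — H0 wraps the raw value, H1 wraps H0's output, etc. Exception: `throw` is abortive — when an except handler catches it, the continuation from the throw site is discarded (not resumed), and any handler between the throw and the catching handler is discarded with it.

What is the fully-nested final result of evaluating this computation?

Step-by-step:
emit(12) @ H0 ⇒ out+=12
emit(0) @ H0 ⇒ out+=0
H0 returns [12, 0, 0]
H1 returns [12, 0, 0]
= [12, 0, 0]

Answer: [12, 0, 0]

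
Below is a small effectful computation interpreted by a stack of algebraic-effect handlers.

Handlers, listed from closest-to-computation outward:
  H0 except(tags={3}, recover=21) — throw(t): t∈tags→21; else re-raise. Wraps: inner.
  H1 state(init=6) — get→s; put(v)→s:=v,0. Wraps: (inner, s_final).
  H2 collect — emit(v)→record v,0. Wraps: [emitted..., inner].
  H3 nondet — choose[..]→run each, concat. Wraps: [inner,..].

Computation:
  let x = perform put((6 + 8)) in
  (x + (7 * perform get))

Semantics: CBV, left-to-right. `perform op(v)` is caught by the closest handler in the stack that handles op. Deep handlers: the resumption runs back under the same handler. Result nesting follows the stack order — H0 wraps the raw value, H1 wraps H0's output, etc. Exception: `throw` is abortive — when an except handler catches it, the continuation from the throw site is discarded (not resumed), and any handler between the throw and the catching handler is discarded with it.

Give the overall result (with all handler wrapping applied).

Step-by-step:
put(14) @ H1 ⇒ s:=14
get @ H1 ⇒ 14
H0 returns 98
H1 returns (98, 14)
H2 returns [(98, 14)]
H3 returns [[(98, 14)]]
= [[(98, 14)]]

Answer: [[(98, 14)]]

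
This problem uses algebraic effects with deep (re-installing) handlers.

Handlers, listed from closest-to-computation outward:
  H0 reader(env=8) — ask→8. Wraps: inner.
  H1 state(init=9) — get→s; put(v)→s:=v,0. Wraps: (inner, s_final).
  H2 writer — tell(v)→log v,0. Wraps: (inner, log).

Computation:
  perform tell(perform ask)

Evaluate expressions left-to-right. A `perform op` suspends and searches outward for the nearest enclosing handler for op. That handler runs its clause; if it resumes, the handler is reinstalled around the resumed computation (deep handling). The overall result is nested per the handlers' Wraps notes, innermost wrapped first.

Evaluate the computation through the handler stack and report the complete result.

Step-by-step:
ask @ H0 ⇒ 8
tell(8) @ H2 ⇒ log+=8
H0 returns 0
H1 returns (0, 9)
H2 returns ((0, 9), (8))
= ((0, 9), (8))

Answer: ((0, 9), (8))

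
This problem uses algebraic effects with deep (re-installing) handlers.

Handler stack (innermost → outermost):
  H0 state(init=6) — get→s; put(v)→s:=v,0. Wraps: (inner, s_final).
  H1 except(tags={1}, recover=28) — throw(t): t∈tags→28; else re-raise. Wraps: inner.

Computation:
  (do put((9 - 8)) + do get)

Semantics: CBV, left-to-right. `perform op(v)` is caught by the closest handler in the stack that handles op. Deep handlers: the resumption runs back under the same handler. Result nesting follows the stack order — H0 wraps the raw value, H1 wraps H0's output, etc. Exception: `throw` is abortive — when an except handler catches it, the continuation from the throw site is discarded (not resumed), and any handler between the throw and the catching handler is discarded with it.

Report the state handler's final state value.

Step-by-step:
put(1) @ H0 ⇒ s:=1
get @ H0 ⇒ 1
H0 returns (1, 1)
H1 returns (1, 1)
= (1, 1)

Answer: 1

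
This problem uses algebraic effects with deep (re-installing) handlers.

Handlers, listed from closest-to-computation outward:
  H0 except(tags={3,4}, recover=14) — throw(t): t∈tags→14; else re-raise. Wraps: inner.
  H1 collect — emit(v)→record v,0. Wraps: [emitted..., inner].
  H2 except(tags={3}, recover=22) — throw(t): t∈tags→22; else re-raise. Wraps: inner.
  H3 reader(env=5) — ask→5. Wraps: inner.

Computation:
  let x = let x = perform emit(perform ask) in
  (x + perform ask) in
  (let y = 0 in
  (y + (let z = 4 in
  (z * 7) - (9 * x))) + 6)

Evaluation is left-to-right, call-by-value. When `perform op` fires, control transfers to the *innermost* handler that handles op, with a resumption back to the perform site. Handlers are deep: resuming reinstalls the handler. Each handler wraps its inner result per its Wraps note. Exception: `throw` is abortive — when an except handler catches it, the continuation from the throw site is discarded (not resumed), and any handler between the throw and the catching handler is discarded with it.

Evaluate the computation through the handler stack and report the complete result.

Answer: [5, -11]

Step-by-step:
ask @ H3 ⇒ 5
emit(5) @ H1 ⇒ out+=5
ask @ H3 ⇒ 5
H0 returns -11
H1 returns [5, -11]
H2 returns [5, -11]
H3 returns [5, -11]
= [5, -11]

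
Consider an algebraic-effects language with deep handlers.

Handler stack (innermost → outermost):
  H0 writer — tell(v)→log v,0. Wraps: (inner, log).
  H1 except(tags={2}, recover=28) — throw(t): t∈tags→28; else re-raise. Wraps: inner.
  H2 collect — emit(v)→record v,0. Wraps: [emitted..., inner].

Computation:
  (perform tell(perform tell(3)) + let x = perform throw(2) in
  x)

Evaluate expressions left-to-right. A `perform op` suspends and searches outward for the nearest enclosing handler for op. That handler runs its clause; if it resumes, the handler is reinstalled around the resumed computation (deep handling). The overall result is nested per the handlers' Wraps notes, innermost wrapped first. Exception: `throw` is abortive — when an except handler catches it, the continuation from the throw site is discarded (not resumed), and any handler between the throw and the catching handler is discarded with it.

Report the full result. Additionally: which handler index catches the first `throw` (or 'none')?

Answer: [28] ; first throw caught by: H1

Evaluation trace:
tell(3) @ H0 ⇒ log+=3
tell(0) @ H0 ⇒ log+=0
throw(2) @ H1 caught ⇒ 28
H2 returns [28]
= [28]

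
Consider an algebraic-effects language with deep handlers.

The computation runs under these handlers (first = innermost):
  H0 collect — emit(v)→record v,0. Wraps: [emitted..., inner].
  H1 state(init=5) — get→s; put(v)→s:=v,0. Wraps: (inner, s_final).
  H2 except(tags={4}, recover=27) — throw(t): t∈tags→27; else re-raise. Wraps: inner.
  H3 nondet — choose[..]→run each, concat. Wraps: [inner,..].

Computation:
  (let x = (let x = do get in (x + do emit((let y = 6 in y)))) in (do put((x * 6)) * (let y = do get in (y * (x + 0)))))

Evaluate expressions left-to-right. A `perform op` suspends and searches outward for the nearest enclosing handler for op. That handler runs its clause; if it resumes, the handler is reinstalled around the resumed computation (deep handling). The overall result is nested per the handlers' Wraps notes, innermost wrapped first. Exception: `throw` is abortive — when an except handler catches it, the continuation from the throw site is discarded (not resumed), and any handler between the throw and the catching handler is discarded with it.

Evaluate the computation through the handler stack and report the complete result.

Evaluation trace:
get @ H1 ⇒ 5
emit(6) @ H0 ⇒ out+=6
put(30) @ H1 ⇒ s:=30
get @ H1 ⇒ 30
H0 returns [6, 0]
H1 returns ([6, 0], 30)
H2 returns ([6, 0], 30)
H3 returns [([6, 0], 30)]
= [([6, 0], 30)]

Answer: [([6, 0], 30)]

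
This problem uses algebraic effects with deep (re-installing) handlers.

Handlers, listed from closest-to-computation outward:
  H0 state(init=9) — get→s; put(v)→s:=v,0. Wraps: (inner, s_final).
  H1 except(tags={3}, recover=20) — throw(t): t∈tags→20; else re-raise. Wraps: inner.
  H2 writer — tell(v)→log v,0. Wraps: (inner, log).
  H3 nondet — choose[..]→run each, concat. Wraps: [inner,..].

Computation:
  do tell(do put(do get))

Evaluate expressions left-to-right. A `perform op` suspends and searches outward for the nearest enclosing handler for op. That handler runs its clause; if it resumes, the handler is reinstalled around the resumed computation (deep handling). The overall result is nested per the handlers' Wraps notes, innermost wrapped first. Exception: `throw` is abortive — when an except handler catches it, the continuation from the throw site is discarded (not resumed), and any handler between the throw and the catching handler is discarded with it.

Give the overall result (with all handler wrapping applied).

Answer: [((0, 9), (0))]

Evaluation trace:
get @ H0 ⇒ 9
put(9) @ H0 ⇒ s:=9
tell(0) @ H2 ⇒ log+=0
H0 returns (0, 9)
H1 returns (0, 9)
H2 returns ((0, 9), (0))
H3 returns [((0, 9), (0))]
= [((0, 9), (0))]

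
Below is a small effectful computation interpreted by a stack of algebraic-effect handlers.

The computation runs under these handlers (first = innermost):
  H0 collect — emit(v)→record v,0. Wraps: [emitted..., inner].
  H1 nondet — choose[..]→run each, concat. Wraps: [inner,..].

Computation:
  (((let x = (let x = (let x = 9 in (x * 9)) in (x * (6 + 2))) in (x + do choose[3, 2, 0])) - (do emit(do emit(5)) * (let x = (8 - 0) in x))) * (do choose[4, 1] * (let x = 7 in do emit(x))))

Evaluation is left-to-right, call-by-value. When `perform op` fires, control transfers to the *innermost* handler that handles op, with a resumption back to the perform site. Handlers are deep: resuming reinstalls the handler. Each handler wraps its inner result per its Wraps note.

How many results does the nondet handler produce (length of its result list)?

Answer: 6

Step-by-step:
choose[3, 2, 0] @ H1
  branch[0] choose=3:
    emit(5) @ H0 ⇒ out+=5
    emit(0) @ H0 ⇒ out+=0
    choose[4, 1] @ H1
      branch[0] choose=4:
        emit(7) @ H0 ⇒ out+=7
        H0 returns [5, 0, 7, 0]
        H1 returns [[5, 0, 7, 0]]
      branch[1] choose=1:
        emit(7) @ H0 ⇒ out+=7
        H0 returns [5, 0, 7, 0]
        H1 returns [[5, 0, 7, 0]]
  branch[1] choose=2:
    emit(5) @ H0 ⇒ out+=5
    emit(0) @ H0 ⇒ out+=0
    choose[4, 1] @ H1
      branch[0] choose=4:
        emit(7) @ H0 ⇒ out+=7
        H0 returns [5, 0, 7, 0]
        H1 returns [[5, 0, 7, 0]]
      branch[1] choose=1:
        emit(7) @ H0 ⇒ out+=7
        H0 returns [5, 0, 7, 0]
        H1 returns [[5, 0, 7, 0]]
  branch[2] choose=0:
    emit(5) @ H0 ⇒ out+=5
    emit(0) @ H0 ⇒ out+=0
    choose[4, 1] @ H1
      branch[0] choose=4:
        emit(7) @ H0 ⇒ out+=7
        H0 returns [5, 0, 7, 0]
        H1 returns [[5, 0, 7, 0]]
      branch[1] choose=1:
        emit(7) @ H0 ⇒ out+=7
        H0 returns [5, 0, 7, 0]
        H1 returns [[5, 0, 7, 0]]
= [[5, 0, 7, 0], [5, 0, 7, 0], [5, 0, 7, 0], [5, 0, 7, 0], [5, 0, 7, 0], [5, 0, 7, 0]]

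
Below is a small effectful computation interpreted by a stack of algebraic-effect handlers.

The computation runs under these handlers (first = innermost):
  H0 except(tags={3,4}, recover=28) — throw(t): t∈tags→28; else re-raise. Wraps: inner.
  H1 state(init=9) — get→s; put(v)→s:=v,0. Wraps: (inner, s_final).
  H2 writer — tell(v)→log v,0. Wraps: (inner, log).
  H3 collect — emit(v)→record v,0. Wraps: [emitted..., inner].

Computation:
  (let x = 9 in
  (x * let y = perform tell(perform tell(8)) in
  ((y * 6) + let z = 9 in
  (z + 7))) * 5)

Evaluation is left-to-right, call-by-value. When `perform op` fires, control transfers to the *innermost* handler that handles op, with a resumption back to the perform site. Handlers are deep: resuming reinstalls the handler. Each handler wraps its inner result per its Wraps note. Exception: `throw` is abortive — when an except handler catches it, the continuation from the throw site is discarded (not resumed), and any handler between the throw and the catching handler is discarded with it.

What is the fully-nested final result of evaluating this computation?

Answer: [((720, 9), (8, 0))]

Working:
tell(8) @ H2 ⇒ log+=8
tell(0) @ H2 ⇒ log+=0
H0 returns 720
H1 returns (720, 9)
H2 returns ((720, 9), (8, 0))
H3 returns [((720, 9), (8, 0))]
= [((720, 9), (8, 0))]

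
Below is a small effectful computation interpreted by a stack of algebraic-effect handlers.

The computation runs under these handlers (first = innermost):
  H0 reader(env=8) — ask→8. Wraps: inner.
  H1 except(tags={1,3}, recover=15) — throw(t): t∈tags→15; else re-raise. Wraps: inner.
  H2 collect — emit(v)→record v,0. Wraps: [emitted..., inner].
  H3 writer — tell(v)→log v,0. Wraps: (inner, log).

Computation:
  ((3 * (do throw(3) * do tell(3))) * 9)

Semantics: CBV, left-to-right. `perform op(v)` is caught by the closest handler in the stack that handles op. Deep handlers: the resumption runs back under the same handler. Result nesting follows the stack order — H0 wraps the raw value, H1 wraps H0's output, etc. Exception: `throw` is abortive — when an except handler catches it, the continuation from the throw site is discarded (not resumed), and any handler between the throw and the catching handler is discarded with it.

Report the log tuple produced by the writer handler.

Evaluation trace:
throw(3) @ H1 caught ⇒ 15
H2 returns [15]
H3 returns ([15], ())
= ([15], ())

Answer: ()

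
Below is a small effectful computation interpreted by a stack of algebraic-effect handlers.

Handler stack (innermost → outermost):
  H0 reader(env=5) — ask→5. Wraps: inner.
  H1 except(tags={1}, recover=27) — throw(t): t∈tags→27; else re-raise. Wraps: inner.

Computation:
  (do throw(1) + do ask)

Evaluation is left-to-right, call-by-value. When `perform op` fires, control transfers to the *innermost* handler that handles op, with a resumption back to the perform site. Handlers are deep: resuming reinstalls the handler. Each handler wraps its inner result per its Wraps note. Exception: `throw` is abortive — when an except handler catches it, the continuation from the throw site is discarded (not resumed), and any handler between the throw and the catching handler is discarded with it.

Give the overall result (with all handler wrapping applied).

Answer: 27

Evaluation trace:
throw(1) @ H1 caught ⇒ 27
= 27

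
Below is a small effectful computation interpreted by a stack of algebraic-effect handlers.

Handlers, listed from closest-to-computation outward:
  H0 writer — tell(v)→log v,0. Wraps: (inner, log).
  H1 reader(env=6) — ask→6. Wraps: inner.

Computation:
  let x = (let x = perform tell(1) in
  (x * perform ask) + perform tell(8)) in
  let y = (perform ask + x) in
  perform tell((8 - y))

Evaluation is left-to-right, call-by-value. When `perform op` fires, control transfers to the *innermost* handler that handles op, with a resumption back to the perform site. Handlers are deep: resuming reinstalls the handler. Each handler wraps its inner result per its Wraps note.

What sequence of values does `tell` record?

Evaluation trace:
tell(1) @ H0 ⇒ log+=1
ask @ H1 ⇒ 6
tell(8) @ H0 ⇒ log+=8
ask @ H1 ⇒ 6
tell(2) @ H0 ⇒ log+=2
H0 returns (0, (1, 8, 2))
H1 returns (0, (1, 8, 2))
= (0, (1, 8, 2))

Answer: (1, 8, 2)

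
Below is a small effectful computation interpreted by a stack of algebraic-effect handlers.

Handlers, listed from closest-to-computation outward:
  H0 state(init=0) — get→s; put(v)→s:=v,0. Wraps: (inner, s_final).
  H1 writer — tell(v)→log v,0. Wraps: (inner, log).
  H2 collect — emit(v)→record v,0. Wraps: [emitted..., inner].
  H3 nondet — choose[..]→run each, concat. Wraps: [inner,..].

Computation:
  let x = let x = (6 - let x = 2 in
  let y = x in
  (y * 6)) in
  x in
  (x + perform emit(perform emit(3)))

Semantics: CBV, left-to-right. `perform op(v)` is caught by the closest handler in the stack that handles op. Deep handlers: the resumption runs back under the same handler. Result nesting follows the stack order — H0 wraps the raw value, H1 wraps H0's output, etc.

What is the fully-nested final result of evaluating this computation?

Working:
emit(3) @ H2 ⇒ out+=3
emit(0) @ H2 ⇒ out+=0
H0 returns (-6, 0)
H1 returns ((-6, 0), ())
H2 returns [3, 0, ((-6, 0), ())]
H3 returns [[3, 0, ((-6, 0), ())]]
= [[3, 0, ((-6, 0), ())]]

Answer: [[3, 0, ((-6, 0), ())]]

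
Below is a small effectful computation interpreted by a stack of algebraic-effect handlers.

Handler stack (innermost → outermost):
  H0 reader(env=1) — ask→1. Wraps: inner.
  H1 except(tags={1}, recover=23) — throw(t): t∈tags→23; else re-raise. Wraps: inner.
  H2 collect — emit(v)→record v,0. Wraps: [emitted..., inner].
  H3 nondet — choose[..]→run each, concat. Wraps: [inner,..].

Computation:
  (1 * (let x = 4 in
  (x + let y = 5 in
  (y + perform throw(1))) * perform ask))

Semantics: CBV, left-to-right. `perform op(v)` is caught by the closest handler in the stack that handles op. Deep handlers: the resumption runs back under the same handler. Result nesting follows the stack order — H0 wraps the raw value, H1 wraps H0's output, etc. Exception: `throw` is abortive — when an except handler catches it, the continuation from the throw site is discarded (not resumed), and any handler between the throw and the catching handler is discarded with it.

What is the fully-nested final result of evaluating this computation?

Answer: [[23]]

Evaluation trace:
throw(1) @ H1 caught ⇒ 23
H2 returns [23]
H3 returns [[23]]
= [[23]]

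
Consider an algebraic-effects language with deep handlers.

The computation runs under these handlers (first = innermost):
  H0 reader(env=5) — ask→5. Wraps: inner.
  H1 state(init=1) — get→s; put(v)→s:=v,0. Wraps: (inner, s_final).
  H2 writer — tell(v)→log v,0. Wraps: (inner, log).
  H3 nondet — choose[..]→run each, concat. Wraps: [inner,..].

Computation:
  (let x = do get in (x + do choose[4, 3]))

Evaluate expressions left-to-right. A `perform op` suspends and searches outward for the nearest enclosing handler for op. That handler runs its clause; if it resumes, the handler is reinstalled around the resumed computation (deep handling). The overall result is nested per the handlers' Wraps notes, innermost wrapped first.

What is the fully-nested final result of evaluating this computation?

Answer: [((5, 1), ()), ((4, 1), ())]

Working:
get @ H1 ⇒ 1
choose[4, 3] @ H3
  branch[0] choose=4:
    H0 returns 5
    H1 returns (5, 1)
    H2 returns ((5, 1), ())
    H3 returns [((5, 1), ())]
  branch[1] choose=3:
    H0 returns 4
    H1 returns (4, 1)
    H2 returns ((4, 1), ())
    H3 returns [((4, 1), ())]
= [((5, 1), ()), ((4, 1), ())]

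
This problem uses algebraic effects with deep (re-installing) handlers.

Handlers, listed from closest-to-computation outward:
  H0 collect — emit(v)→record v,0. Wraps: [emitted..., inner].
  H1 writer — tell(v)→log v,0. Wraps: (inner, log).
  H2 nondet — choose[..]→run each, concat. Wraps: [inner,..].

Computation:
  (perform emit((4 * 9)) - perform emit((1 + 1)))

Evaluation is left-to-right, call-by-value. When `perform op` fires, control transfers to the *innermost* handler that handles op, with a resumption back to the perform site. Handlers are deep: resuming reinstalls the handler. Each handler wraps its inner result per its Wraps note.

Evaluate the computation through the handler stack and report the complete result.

Evaluation trace:
emit(36) @ H0 ⇒ out+=36
emit(2) @ H0 ⇒ out+=2
H0 returns [36, 2, 0]
H1 returns ([36, 2, 0], ())
H2 returns [([36, 2, 0], ())]
= [([36, 2, 0], ())]

Answer: [([36, 2, 0], ())]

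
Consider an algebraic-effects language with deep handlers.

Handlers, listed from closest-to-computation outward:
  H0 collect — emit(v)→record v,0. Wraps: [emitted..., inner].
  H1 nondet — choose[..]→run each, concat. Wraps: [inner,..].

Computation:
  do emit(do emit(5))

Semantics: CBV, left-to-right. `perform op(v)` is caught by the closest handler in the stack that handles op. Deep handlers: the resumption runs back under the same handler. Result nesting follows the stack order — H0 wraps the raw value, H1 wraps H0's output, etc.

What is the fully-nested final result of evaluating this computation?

Working:
emit(5) @ H0 ⇒ out+=5
emit(0) @ H0 ⇒ out+=0
H0 returns [5, 0, 0]
H1 returns [[5, 0, 0]]
= [[5, 0, 0]]

Answer: [[5, 0, 0]]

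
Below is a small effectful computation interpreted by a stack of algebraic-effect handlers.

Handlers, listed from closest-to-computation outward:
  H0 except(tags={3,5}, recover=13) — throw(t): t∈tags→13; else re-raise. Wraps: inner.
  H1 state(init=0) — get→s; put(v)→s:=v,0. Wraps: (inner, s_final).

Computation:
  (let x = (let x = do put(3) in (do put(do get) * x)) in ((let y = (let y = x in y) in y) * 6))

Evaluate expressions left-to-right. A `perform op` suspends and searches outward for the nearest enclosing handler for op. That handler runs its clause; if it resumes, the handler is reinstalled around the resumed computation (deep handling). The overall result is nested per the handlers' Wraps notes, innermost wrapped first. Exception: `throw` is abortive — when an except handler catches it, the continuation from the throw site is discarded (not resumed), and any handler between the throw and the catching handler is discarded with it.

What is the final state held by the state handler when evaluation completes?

Step-by-step:
put(3) @ H1 ⇒ s:=3
get @ H1 ⇒ 3
put(3) @ H1 ⇒ s:=3
H0 returns 0
H1 returns (0, 3)
= (0, 3)

Answer: 3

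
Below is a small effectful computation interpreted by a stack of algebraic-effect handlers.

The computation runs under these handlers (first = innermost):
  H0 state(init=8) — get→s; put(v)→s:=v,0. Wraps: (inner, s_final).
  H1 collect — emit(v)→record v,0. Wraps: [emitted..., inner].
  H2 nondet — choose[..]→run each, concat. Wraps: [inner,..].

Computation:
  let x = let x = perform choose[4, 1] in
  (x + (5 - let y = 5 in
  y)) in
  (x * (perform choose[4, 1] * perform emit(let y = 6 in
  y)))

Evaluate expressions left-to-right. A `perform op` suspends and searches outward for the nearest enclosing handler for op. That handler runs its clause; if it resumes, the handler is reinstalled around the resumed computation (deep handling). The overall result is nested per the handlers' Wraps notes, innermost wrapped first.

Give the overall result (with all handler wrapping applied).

Evaluation trace:
choose[4, 1] @ H2
  branch[0] choose=4:
    choose[4, 1] @ H2
      branch[0] choose=4:
        emit(6) @ H1 ⇒ out+=6
        H0 returns (0, 8)
        H1 returns [6, (0, 8)]
        H2 returns [[6, (0, 8)]]
      branch[1] choose=1:
        emit(6) @ H1 ⇒ out+=6
        H0 returns (0, 8)
        H1 returns [6, (0, 8)]
        H2 returns [[6, (0, 8)]]
  branch[1] choose=1:
    choose[4, 1] @ H2
      branch[0] choose=4:
        emit(6) @ H1 ⇒ out+=6
        H0 returns (0, 8)
        H1 returns [6, (0, 8)]
        H2 returns [[6, (0, 8)]]
      branch[1] choose=1:
        emit(6) @ H1 ⇒ out+=6
        H0 returns (0, 8)
        H1 returns [6, (0, 8)]
        H2 returns [[6, (0, 8)]]
= [[6, (0, 8)], [6, (0, 8)], [6, (0, 8)], [6, (0, 8)]]

Answer: [[6, (0, 8)], [6, (0, 8)], [6, (0, 8)], [6, (0, 8)]]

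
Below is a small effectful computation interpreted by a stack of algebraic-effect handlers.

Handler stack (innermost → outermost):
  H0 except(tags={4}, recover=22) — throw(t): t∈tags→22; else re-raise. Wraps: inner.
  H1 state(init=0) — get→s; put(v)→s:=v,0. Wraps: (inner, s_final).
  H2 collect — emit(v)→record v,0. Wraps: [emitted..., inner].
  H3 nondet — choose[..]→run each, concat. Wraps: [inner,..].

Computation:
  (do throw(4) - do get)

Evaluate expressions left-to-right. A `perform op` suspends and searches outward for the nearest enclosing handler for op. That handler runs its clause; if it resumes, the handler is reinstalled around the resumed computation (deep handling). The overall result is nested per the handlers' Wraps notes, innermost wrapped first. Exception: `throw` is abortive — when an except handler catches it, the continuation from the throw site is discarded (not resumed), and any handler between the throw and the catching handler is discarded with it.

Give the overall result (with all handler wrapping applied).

Evaluation trace:
throw(4) @ H0 caught ⇒ 22
H1 returns (22, 0)
H2 returns [(22, 0)]
H3 returns [[(22, 0)]]
= [[(22, 0)]]

Answer: [[(22, 0)]]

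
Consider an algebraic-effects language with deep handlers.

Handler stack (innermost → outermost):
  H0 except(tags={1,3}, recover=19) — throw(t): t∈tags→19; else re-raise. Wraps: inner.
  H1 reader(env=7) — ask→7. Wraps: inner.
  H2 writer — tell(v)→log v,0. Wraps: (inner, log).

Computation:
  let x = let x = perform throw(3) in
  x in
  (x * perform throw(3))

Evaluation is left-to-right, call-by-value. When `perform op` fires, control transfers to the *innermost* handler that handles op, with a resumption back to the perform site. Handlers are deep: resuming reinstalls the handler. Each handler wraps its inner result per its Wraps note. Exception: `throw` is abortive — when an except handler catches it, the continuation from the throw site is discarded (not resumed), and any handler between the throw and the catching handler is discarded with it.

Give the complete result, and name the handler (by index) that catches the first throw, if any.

Working:
throw(3) @ H0 caught ⇒ 19
H1 returns 19
H2 returns (19, ())
= (19, ())

Answer: (19, ()) ; first throw caught by: H0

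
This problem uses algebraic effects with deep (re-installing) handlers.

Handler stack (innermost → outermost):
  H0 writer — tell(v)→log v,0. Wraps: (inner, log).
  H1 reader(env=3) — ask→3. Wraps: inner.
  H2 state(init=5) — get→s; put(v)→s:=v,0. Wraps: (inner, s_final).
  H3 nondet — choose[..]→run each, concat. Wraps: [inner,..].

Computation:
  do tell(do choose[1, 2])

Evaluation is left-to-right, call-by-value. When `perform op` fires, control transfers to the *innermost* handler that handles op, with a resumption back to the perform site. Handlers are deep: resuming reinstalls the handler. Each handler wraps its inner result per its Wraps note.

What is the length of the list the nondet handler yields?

Answer: 2

Step-by-step:
choose[1, 2] @ H3
  branch[0] choose=1:
    tell(1) @ H0 ⇒ log+=1
    H0 returns (0, (1))
    H1 returns (0, (1))
    H2 returns ((0, (1)), 5)
    H3 returns [((0, (1)), 5)]
  branch[1] choose=2:
    tell(2) @ H0 ⇒ log+=2
    H0 returns (0, (2))
    H1 returns (0, (2))
    H2 returns ((0, (2)), 5)
    H3 returns [((0, (2)), 5)]
= [((0, (1)), 5), ((0, (2)), 5)]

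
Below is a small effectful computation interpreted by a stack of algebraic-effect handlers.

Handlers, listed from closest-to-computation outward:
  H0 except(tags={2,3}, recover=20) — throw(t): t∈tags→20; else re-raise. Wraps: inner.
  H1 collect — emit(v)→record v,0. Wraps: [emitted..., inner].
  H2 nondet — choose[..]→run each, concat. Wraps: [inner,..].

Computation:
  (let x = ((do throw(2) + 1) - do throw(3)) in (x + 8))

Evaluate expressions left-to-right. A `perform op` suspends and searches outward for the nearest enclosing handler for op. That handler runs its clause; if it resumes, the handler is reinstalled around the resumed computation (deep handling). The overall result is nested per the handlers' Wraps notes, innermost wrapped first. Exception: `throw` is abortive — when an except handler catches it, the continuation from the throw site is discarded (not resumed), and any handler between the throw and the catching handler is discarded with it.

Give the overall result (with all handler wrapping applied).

Answer: [[20]]

Working:
throw(2) @ H0 caught ⇒ 20
H1 returns [20]
H2 returns [[20]]
= [[20]]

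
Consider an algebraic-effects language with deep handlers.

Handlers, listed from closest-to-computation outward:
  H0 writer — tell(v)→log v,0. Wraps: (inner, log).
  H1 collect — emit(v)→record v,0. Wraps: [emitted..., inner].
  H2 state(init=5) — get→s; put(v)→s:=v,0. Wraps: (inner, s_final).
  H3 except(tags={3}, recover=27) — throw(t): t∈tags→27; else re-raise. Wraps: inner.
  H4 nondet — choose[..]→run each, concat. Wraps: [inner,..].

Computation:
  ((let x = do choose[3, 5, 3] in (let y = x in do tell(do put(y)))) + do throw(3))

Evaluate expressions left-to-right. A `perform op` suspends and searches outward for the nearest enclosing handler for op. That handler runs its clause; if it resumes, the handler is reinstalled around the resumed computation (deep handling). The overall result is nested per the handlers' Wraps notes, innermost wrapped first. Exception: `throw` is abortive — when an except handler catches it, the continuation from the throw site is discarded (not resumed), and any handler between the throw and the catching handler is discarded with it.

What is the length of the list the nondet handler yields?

Step-by-step:
choose[3, 5, 3] @ H4
  branch[0] choose=3:
    put(3) @ H2 ⇒ s:=3
    tell(0) @ H0 ⇒ log+=0
    throw(3) @ H3 caught ⇒ 27
    H4 returns [27]
  branch[1] choose=5:
    put(5) @ H2 ⇒ s:=5
    tell(0) @ H0 ⇒ log+=0
    throw(3) @ H3 caught ⇒ 27
    H4 returns [27]
  branch[2] choose=3:
    put(3) @ H2 ⇒ s:=3
    tell(0) @ H0 ⇒ log+=0
    throw(3) @ H3 caught ⇒ 27
    H4 returns [27]
= [27, 27, 27]

Answer: 3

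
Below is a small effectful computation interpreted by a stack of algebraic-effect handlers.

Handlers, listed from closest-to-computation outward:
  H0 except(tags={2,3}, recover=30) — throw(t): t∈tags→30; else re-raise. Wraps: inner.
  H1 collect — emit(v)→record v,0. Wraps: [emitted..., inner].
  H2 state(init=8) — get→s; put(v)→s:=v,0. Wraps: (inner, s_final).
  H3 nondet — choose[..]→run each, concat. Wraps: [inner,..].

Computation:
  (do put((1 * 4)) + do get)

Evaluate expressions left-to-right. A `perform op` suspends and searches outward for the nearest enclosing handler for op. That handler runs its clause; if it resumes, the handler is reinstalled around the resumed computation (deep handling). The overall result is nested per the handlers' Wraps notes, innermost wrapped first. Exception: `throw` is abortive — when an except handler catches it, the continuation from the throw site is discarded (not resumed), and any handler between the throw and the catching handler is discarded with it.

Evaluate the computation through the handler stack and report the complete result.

Answer: [([4], 4)]

Evaluation trace:
put(4) @ H2 ⇒ s:=4
get @ H2 ⇒ 4
H0 returns 4
H1 returns [4]
H2 returns ([4], 4)
H3 returns [([4], 4)]
= [([4], 4)]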